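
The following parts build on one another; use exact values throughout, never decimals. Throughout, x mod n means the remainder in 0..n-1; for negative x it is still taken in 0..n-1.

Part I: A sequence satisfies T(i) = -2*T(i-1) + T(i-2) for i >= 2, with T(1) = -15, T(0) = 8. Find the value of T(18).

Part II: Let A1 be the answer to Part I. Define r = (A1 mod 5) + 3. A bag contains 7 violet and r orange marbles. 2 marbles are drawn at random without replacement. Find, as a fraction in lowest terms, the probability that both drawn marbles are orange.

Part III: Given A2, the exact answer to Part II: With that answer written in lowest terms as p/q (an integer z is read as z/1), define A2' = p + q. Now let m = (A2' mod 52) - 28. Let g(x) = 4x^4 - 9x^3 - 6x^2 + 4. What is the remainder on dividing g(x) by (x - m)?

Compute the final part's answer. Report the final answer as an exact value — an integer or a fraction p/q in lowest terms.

30404

Part I: T(2) = -2*(-15) + 1*(8) = 38; iterating: T(2)=38, T(3)=-91, T(4)=220, T(5)=-531, T(6)=1282, T(7)=-3095, T(8)=7472, T(9)=-18039, T(10)=43550, T(11)=-105139, T(12)=253828, T(13)=-612795, T(14)=1479418, T(15)=-3571631, T(16)=8622680, T(17)=-20816991, T(18)=50256662; answer 50256662
Part II: A1 = 50256662; r = 5; total draws C(12,2) = 66; favorable C(5,2) = 10; P = 5/33; answer 5/33
Part III: A2 = 5/33; threaded value p + q = 38; m = 10; remainder = value at the root: 4*(10)^4 - 9*(10)^3 - 6*(10)^2 + 4 = (40000) + (-9000) + (-600) + (4) = 30404; answer 30404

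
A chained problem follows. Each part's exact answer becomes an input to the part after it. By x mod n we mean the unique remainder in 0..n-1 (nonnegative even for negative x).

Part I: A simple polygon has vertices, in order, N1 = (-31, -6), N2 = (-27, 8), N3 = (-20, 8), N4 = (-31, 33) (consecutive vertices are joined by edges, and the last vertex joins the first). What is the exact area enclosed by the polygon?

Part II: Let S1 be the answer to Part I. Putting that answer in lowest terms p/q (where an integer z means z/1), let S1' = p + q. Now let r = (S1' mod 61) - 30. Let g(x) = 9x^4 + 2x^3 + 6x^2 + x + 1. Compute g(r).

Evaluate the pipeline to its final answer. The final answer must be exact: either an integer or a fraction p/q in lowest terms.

Part I: cross terms: (-31*8 - -27*-6)=-410, (-27*8 - -20*8)=-56, (-20*33 - -31*8)=-412, (-31*-6 - -31*33)=1209; twice the area = |331| = 331; area = 331/2; answer 331/2
Part II: S1 = 331/2; threaded value p + q = 333; r = -2; 9*(-2)^4 + 2*(-2)^3 + 6*(-2)^2 + 1*(-2)^1 + 1 = (144) + (-16) + (24) + (-2) + (1) = 151; answer 151

151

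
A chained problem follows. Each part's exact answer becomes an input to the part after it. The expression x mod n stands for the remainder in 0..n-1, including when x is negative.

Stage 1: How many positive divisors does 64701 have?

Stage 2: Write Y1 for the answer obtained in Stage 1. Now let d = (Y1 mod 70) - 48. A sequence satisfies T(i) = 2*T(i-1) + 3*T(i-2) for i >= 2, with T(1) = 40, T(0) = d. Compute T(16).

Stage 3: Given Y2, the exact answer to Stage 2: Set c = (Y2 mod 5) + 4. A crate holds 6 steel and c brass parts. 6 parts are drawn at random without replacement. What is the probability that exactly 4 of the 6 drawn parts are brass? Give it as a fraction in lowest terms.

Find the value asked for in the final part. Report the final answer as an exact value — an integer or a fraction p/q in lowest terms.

Stage 1: 64701 = 3^2 * 7 * 13 * 79; number of divisors = (2+1) * (1+1) * (1+1) * (1+1) = 24; answer 24
Stage 2: Y1 = 24; d = -24; T(2) = 2*(40) + 3*(-24) = 8; iterating: T(2)=8, T(3)=136, T(4)=296, T(5)=1000, T(6)=2888, T(7)=8776, T(8)=26216, T(9)=78760, T(10)=236168, T(11)=708616, T(12)=2125736, T(13)=6377320, T(14)=19131848, T(15)=57395656, T(16)=172186856; answer 172186856
Stage 3: Y2 = 172186856; c = 5; total draws C(11,6) = 462; favorable C(5,4)*C(6,2) = 75; P = 25/154; answer 25/154

25/154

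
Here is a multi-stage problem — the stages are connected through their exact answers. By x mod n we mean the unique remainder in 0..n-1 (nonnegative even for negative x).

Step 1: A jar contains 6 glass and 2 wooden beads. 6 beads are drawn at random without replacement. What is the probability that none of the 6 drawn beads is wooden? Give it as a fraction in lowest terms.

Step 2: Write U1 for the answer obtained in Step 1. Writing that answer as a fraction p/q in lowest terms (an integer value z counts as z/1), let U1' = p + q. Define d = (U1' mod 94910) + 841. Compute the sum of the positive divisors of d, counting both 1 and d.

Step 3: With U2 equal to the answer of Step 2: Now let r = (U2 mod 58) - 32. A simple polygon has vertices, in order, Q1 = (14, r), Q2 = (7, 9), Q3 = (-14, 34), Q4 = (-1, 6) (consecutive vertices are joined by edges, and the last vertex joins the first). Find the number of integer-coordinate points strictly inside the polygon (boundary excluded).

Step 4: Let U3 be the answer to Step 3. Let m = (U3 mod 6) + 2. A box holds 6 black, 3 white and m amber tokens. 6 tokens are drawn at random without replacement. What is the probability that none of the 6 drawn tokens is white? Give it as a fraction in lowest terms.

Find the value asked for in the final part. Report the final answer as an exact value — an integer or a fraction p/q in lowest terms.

35/286

Step 1: total draws C(8,6) = 28; favorable C(6,6) = 1; P = 1/28; answer 1/28
Step 2: U1 = 1/28; threaded value p + q = 29; d = 870; 870 = 2 * 3 * 5 * 29; sigma = (1 + 2) * (1 + 3) * (1 + 5) * (1 + 29) = 3 * 4 * 6 * 30 = 2160; answer 2160
Step 3: U2 = 2160; r = -18; cross terms: (14*9 - 7*-18)=252, (7*34 - -14*9)=364, (-14*6 - -1*34)=-50, (-1*-18 - 14*6)=-66; twice the area = |500| = 500; area = 250; boundary points = 1 + 1 + 1 + 3 = 6; strictly interior points = area - boundary/2 + 1 = 248; answer 248
Step 4: U3 = 248; m = 4; total draws C(13,6) = 1716; favorable C(10,6) = 210; P = 35/286; answer 35/286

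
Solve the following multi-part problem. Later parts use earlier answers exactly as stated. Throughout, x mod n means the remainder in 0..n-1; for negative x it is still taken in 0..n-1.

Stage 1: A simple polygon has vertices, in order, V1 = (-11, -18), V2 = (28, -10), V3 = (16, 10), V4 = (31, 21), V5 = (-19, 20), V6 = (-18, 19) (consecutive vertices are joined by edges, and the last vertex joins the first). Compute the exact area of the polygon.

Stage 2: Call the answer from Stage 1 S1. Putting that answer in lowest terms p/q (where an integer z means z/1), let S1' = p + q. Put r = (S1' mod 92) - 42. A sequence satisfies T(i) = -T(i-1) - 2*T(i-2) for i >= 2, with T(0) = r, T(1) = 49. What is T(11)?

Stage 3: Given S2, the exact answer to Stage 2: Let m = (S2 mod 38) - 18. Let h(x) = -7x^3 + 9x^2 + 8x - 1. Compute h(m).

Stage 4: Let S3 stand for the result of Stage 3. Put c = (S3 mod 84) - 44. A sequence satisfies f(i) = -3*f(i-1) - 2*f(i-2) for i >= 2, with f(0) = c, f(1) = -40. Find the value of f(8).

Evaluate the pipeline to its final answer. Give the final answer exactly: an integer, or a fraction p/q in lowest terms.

2326

Stage 1: cross terms: (-11*-10 - 28*-18)=614, (28*10 - 16*-10)=440, (16*21 - 31*10)=26, (31*20 - -19*21)=1019, (-19*19 - -18*20)=-1, (-18*-18 - -11*19)=533; twice the area = |2631| = 2631; area = 2631/2; answer 2631/2
Stage 2: S1 = 2631/2; threaded value p + q = 2633; r = 15; T(2) = -1*(49) - 2*(15) = -79; iterating: T(2)=-79, T(3)=-19, T(4)=177, T(5)=-139, T(6)=-215, T(7)=493, T(8)=-63, T(9)=-923, T(10)=1049, T(11)=797; answer 797
Stage 3: S2 = 797; m = 19; -7*(19)^3 + 9*(19)^2 + 8*(19)^1 - 1 = (-48013) + (3249) + (152) + (-1) = -44613; answer -44613
Stage 4: S3 = -44613; c = 31; f(2) = -3*(-40) - 2*(31) = 58; iterating: f(2)=58, f(3)=-94, f(4)=166, f(5)=-310, f(6)=598, f(7)=-1174, f(8)=2326; answer 2326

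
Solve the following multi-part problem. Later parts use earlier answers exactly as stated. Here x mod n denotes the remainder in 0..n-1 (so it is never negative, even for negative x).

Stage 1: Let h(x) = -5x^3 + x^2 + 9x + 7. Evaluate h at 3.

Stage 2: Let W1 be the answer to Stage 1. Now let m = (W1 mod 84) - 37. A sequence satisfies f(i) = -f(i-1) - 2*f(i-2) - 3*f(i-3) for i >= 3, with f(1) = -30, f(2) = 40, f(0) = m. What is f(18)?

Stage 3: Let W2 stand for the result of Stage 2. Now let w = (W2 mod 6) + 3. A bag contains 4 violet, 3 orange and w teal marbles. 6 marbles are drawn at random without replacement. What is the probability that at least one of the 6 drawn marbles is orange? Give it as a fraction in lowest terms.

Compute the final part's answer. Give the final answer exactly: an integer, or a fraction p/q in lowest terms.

31/33

Stage 1: -5*(3)^3 + 1*(3)^2 + 9*(3)^1 + 7 = (-135) + (9) + (27) + (7) = -92; answer -92
Stage 2: W1 = -92; m = 39; f(3) = -1*(40) - 2*(-30) - 3*(39) = -97; iterating: f(3)=-97, f(4)=107, f(5)=-33, f(6)=110, f(7)=-365, f(8)=244, f(9)=156, f(10)=451, f(11)=-1495, f(12)=125, f(13)=1512, f(14)=2723, f(15)=-6122, f(16)=-3860, f(17)=7935, f(18)=18151; answer 18151
Stage 3: W2 = 18151; w = 4; total draws C(11,6) = 462; complement C(8,6) = 28; favorable 462 - 28 = 434; P = 31/33; answer 31/33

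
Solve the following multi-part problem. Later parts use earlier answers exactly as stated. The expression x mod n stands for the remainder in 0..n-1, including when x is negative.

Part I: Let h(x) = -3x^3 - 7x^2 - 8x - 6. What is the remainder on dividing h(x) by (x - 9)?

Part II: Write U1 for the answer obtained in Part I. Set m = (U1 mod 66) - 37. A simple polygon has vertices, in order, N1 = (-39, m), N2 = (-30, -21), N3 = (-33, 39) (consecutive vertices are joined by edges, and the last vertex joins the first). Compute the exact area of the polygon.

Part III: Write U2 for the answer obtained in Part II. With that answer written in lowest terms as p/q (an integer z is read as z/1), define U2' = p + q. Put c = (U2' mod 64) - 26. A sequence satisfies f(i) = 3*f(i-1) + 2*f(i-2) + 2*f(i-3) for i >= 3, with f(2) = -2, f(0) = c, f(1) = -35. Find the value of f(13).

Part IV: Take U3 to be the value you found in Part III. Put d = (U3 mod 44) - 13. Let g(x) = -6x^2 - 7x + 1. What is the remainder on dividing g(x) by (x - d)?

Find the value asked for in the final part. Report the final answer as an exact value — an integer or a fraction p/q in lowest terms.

Part I: remainder = value at the root: -3*(9)^3 - 7*(9)^2 - 8*(9)^1 - 6 = (-2187) + (-567) + (-72) + (-6) = -2832; answer -2832
Part II: U1 = -2832; m = -31; cross terms: (-39*-21 - -30*-31)=-111, (-30*39 - -33*-21)=-1863, (-33*-31 - -39*39)=2544; twice the area = |570| = 570; area = 285; answer 285
Part III: U2 = 285; threaded value p + q = 286; c = 4; f(3) = 3*(-2) + 2*(-35) + 2*(4) = -68; iterating: f(3)=-68, f(4)=-278, f(5)=-974, f(6)=-3614, f(7)=-13346, f(8)=-49214, f(9)=-181562, f(10)=-669806, f(11)=-2470970, f(12)=-9115646, f(13)=-33628490; answer -33628490
Part IV: U3 = -33628490; d = -7; remainder = value at the root: -6*(-7)^2 - 7*(-7)^1 + 1 = (-294) + (49) + (1) = -244; answer -244

-244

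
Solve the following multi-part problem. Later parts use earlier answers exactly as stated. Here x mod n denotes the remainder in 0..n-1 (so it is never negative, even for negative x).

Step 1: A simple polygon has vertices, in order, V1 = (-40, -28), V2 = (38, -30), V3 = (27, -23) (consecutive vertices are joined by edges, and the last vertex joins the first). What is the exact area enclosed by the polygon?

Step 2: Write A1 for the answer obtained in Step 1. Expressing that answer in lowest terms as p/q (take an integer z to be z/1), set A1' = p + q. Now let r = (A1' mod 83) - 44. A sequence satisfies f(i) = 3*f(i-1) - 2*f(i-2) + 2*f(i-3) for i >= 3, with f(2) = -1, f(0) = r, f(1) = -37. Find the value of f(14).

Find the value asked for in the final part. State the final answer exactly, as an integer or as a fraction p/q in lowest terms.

Step 1: cross terms: (-40*-30 - 38*-28)=2264, (38*-23 - 27*-30)=-64, (27*-28 - -40*-23)=-1676; twice the area = |524| = 524; area = 262; answer 262
Step 2: A1 = 262; threaded value p + q = 263; r = -30; f(3) = 3*(-1) - 2*(-37) + 2*(-30) = 11; iterating: f(3)=11, f(4)=-39, f(5)=-141, f(6)=-323, f(7)=-765, f(8)=-1931, f(9)=-4909, f(10)=-12395, f(11)=-31229, f(12)=-78715, f(13)=-198477, f(14)=-500459; answer -500459

-500459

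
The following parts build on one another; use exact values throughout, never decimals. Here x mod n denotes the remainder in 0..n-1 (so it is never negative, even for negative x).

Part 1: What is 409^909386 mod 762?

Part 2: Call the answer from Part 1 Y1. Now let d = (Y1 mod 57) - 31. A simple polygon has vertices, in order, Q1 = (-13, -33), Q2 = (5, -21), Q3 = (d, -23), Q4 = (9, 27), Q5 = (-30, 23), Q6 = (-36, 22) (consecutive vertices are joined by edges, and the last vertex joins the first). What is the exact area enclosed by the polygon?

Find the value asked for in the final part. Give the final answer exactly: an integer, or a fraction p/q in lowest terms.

Part 1: squarings mod 762: 409^1=409, 409^2=403, 409^4=103, 409^8=703, 409^16=433, 409^32=37, 409^64=607, 409^128=403, 409^256=103, 409^512=703, 409^1024=433, 409^2048=37, 409^4096=607, 409^8192=403, 409^16384=103, 409^32768=703, 409^65536=433, 409^131072=37, 409^262144=607, 409^524288=403; 409^909386 = 409^2 * 409^8 * 409^64 * 409^8192 * 409^16384 * 409^32768 * 409^65536 * 409^262144 * 409^524288 = 703 (mod 762); answer 703
Part 2: Y1 = 703; d = -12; cross terms: (-13*-21 - 5*-33)=438, (5*-23 - -12*-21)=-367, (-12*27 - 9*-23)=-117, (9*23 - -30*27)=1017, (-30*22 - -36*23)=168, (-36*-33 - -13*22)=1474; twice the area = |2613| = 2613; area = 2613/2; answer 2613/2

2613/2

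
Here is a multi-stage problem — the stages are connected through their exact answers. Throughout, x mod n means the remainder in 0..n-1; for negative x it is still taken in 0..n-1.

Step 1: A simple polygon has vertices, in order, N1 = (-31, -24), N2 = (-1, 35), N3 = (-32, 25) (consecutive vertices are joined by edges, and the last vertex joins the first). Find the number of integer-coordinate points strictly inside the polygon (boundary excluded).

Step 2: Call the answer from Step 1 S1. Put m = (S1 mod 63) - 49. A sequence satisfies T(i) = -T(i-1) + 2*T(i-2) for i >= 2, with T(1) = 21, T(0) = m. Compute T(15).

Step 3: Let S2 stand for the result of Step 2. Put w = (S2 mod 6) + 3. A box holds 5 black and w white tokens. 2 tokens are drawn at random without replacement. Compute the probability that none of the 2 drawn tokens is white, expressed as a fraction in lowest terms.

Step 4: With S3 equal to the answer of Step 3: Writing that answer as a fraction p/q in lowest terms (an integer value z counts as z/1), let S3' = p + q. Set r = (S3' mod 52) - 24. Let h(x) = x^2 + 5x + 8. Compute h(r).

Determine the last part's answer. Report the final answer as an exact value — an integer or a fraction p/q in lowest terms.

Step 1: cross terms: (-31*35 - -1*-24)=-1109, (-1*25 - -32*35)=1095, (-32*-24 - -31*25)=1543; twice the area = |1529| = 1529; area = 1529/2; boundary points = 1 + 1 + 1 = 3; strictly interior points = area - boundary/2 + 1 = 764; answer 764
Step 2: S1 = 764; m = -41; T(2) = -1*(21) + 2*(-41) = -103; iterating: T(2)=-103, T(3)=145, T(4)=-351, T(5)=641, T(6)=-1343, T(7)=2625, T(8)=-5311, T(9)=10561, T(10)=-21183, T(11)=42305, T(12)=-84671, T(13)=169281, T(14)=-338623, T(15)=677185; answer 677185
Step 3: S2 = 677185; w = 4; total draws C(9,2) = 36; favorable C(5,2) = 10; P = 5/18; answer 5/18
Step 4: S3 = 5/18; threaded value p + q = 23; r = -1; 1*(-1)^2 + 5*(-1)^1 + 8 = (1) + (-5) + (8) = 4; answer 4

4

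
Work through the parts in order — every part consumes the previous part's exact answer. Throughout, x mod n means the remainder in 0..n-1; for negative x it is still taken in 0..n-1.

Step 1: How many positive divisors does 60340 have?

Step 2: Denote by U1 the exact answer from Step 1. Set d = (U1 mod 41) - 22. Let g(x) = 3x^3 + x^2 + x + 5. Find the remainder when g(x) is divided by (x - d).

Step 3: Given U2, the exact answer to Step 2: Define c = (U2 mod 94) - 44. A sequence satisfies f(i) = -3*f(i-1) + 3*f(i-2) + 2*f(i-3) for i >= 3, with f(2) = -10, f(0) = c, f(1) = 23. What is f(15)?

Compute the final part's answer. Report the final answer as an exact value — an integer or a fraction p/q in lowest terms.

Step 1: 60340 = 2^2 * 5 * 7 * 431; number of divisors = (2+1) * (1+1) * (1+1) * (1+1) = 24; answer 24
Step 2: U1 = 24; d = 2; remainder = value at the root: 3*(2)^3 + 1*(2)^2 + 1*(2)^1 + 5 = (24) + (4) + (2) + (5) = 35; answer 35
Step 3: U2 = 35; c = -9; f(3) = -3*(-10) + 3*(23) + 2*(-9) = 81; iterating: f(3)=81, f(4)=-227, f(5)=904, f(6)=-3231, f(7)=11951, f(8)=-43738, f(9)=160605, f(10)=-589127, f(11)=2161720, f(12)=-7931331, f(13)=29100899, f(14)=-106773250, f(15)=391759785; answer 391759785

391759785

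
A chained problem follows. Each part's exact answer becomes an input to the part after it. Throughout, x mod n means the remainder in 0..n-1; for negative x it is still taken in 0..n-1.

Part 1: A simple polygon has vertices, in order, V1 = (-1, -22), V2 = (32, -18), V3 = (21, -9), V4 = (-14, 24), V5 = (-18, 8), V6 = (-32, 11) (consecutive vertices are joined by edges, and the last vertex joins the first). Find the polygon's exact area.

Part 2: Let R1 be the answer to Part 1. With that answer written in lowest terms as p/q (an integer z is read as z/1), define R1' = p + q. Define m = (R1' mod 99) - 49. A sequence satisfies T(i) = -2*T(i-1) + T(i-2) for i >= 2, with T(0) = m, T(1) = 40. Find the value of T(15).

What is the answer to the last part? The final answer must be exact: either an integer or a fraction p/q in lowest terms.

Part 1: cross terms: (-1*-18 - 32*-22)=722, (32*-9 - 21*-18)=90, (21*24 - -14*-9)=378, (-14*8 - -18*24)=320, (-18*11 - -32*8)=58, (-32*-22 - -1*11)=715; twice the area = |2283| = 2283; area = 2283/2; answer 2283/2
Part 2: R1 = 2283/2; threaded value p + q = 2285; m = -41; T(2) = -2*(40) + 1*(-41) = -121; iterating: T(2)=-121, T(3)=282, T(4)=-685, T(5)=1652, T(6)=-3989, T(7)=9630, T(8)=-23249, T(9)=56128, T(10)=-135505, T(11)=327138, T(12)=-789781, T(13)=1906700, T(14)=-4603181, T(15)=11113062; answer 11113062

11113062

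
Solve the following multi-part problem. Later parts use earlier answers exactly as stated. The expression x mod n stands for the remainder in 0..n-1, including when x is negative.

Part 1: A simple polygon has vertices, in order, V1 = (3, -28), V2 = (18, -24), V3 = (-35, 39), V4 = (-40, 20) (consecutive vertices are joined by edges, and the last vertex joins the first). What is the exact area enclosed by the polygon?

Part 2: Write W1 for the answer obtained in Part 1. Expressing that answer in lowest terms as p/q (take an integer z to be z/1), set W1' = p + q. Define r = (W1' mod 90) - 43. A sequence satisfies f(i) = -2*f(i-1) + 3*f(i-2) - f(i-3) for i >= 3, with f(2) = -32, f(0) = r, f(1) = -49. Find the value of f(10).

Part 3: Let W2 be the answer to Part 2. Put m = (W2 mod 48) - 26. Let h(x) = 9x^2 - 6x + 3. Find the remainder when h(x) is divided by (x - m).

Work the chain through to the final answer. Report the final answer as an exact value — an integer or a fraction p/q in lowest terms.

2811

Part 1: cross terms: (3*-24 - 18*-28)=432, (18*39 - -35*-24)=-138, (-35*20 - -40*39)=860, (-40*-28 - 3*20)=1060; twice the area = |2214| = 2214; area = 1107; answer 1107
Part 2: W1 = 1107; threaded value p + q = 1108; r = -15; f(3) = -2*(-32) + 3*(-49) - 1*(-15) = -68; iterating: f(3)=-68, f(4)=89, f(5)=-350, f(6)=1035, f(7)=-3209, f(8)=9873, f(9)=-30408, f(10)=93644; answer 93644
Part 3: W2 = 93644; m = 18; remainder = value at the root: 9*(18)^2 - 6*(18)^1 + 3 = (2916) + (-108) + (3) = 2811; answer 2811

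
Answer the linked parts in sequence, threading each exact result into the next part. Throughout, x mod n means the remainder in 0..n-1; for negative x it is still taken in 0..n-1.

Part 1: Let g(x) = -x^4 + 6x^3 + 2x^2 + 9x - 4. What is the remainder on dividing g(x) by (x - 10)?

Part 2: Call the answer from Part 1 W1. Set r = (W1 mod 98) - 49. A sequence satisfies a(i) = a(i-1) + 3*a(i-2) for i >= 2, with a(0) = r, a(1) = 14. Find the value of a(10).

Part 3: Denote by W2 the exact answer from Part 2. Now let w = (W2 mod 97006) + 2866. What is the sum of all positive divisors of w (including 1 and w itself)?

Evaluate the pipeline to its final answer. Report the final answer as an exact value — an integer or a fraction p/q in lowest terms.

87192

Part 1: remainder = value at the root: -1*(10)^4 + 6*(10)^3 + 2*(10)^2 + 9*(10)^1 - 4 = (-10000) + (6000) + (200) + (90) + (-4) = -3714; answer -3714
Part 2: W1 = -3714; r = -39; a(2) = 1*(14) + 3*(-39) = -103; iterating: a(2)=-103, a(3)=-61, a(4)=-370, a(5)=-553, a(6)=-1663, a(7)=-3322, a(8)=-8311, a(9)=-18277, a(10)=-43210; answer -43210
Part 3: W2 = -43210; w = 56662; 56662 = 2 * 41 * 691; sigma = (1 + 2) * (1 + 41) * (1 + 691) = 3 * 42 * 692 = 87192; answer 87192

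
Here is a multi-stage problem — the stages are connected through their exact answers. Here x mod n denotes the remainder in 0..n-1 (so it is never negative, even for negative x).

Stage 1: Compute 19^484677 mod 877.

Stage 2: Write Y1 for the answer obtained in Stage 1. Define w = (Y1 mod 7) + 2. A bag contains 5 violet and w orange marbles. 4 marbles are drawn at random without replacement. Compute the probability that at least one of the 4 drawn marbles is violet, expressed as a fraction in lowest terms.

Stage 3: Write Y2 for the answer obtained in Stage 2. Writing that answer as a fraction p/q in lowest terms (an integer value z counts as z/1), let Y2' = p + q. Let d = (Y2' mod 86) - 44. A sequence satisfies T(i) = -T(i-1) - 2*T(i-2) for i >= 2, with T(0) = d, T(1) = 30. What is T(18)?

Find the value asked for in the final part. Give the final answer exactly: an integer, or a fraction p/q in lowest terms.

Stage 1: squarings mod 877: 19^1=19, 19^2=361, 19^4=525, 19^8=247, 19^16=496, 19^32=456, 19^64=87, 19^128=553, 19^256=613, 19^512=413, 19^1024=431, 19^2048=714, 19^4096=259, 19^8192=429, 19^16384=748, 19^32768=855, 19^65536=484, 19^131072=97, 19^262144=639; 19^484677 = 19^1 * 19^4 * 19^64 * 19^256 * 19^1024 * 19^8192 * 19^16384 * 19^65536 * 19^131072 * 19^262144 = 317 (mod 877); answer 317
Stage 2: Y1 = 317; w = 4; total draws C(9,4) = 126; complement C(4,4) = 1; favorable 126 - 1 = 125; P = 125/126; answer 125/126
Stage 3: Y2 = 125/126; threaded value p + q = 251; d = 35; T(2) = -1*(30) - 2*(35) = -100; iterating: T(2)=-100, T(3)=40, T(4)=160, T(5)=-240, T(6)=-80, T(7)=560, T(8)=-400, T(9)=-720, T(10)=1520, T(11)=-80, T(12)=-2960, T(13)=3120, T(14)=2800, T(15)=-9040, T(16)=3440, T(17)=14640, T(18)=-21520; answer -21520

-21520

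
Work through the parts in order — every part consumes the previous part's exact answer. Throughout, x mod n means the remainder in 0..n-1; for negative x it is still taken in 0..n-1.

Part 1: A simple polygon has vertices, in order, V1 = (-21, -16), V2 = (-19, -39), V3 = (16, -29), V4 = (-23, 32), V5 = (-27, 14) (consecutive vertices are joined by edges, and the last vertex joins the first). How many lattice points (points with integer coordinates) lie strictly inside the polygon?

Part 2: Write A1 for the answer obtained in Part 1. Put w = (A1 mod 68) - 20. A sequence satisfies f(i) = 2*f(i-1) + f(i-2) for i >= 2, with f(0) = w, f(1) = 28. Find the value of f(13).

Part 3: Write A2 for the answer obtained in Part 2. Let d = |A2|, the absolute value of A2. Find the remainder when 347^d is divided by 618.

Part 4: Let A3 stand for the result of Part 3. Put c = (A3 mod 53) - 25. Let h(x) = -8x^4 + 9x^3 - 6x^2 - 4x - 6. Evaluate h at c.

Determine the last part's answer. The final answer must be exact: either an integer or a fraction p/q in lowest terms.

-25

Part 1: cross terms: (-21*-39 - -19*-16)=515, (-19*-29 - 16*-39)=1175, (16*32 - -23*-29)=-155, (-23*14 - -27*32)=542, (-27*-16 - -21*14)=726; twice the area = |2803| = 2803; area = 2803/2; boundary points = 1 + 5 + 1 + 2 + 6 = 15; strictly interior points = area - boundary/2 + 1 = 1395; answer 1395
Part 2: A1 = 1395; w = 15; f(2) = 2*(28) + 1*(15) = 71; iterating: f(2)=71, f(3)=170, f(4)=411, f(5)=992, f(6)=2395, f(7)=5782, f(8)=13959, f(9)=33700, f(10)=81359, f(11)=196418, f(12)=474195, f(13)=1144808; answer 1144808
Part 3: A2 = 1144808; d = 1144808; squarings mod 618: 347^1=347, 347^2=517, 347^4=313, 347^8=325, 347^16=565, 347^32=337, 347^64=475, 347^128=55, 347^256=553, 347^512=517, 347^1024=313, 347^2048=325, 347^4096=565, 347^8192=337, 347^16384=475, 347^32768=55, 347^65536=553, 347^131072=517, 347^262144=313, 347^524288=325, 347^1048576=565; 347^1144808 = 347^8 * 347^32 * 347^64 * 347^128 * 347^256 * 347^512 * 347^1024 * 347^4096 * 347^8192 * 347^16384 * 347^65536 * 347^1048576 = 289 (mod 618); answer 289
Part 4: A3 = 289; c = -1; -8*(-1)^4 + 9*(-1)^3 - 6*(-1)^2 - 4*(-1)^1 - 6 = (-8) + (-9) + (-6) + (4) + (-6) = -25; answer -25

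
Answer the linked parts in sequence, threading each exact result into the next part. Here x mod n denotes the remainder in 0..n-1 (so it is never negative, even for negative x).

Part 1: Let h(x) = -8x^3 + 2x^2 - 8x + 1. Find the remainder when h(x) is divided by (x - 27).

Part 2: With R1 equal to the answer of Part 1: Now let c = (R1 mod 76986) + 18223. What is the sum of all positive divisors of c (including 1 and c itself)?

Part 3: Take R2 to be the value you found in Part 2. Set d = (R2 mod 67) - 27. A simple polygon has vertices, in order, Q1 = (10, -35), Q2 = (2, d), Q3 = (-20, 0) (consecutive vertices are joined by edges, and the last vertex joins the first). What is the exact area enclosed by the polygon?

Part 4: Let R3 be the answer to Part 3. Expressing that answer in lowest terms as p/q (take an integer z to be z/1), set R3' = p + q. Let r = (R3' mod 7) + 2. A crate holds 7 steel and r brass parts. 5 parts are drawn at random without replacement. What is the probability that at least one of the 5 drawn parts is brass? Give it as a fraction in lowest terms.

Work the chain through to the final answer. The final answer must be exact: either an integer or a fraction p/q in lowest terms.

Part 1: remainder = value at the root: -8*(27)^3 + 2*(27)^2 - 8*(27)^1 + 1 = (-157464) + (1458) + (-216) + (1) = -156221; answer -156221
Part 2: R1 = -156221; c = 92960; 92960 = 2^5 * 5 * 7 * 83; sigma = (1 + 2 + 4 + 8 + 16 + 32) * (1 + 5) * (1 + 7) * (1 + 83) = 63 * 6 * 8 * 84 = 254016; answer 254016
Part 3: R2 = 254016; d = -8; cross terms: (10*-8 - 2*-35)=-10, (2*0 - -20*-8)=-160, (-20*-35 - 10*0)=700; twice the area = |530| = 530; area = 265; answer 265
Part 4: R3 = 265; threaded value p + q = 266; r = 2; total draws C(9,5) = 126; complement C(7,5) = 21; favorable 126 - 21 = 105; P = 5/6; answer 5/6

5/6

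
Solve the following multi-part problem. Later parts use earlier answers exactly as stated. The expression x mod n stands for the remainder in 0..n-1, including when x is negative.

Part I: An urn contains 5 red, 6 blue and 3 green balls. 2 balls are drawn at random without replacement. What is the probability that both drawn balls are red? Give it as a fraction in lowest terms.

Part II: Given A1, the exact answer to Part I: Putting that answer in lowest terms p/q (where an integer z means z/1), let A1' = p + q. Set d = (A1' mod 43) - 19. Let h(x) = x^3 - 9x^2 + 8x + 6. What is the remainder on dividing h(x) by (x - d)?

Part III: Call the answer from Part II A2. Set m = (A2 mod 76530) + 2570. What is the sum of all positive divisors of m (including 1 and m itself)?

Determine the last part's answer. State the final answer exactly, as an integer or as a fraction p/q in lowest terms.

120960

Part I: total draws C(14,2) = 91; favorable C(5,2) = 10; P = 10/91; answer 10/91
Part II: A1 = 10/91; threaded value p + q = 101; d = -4; remainder = value at the root: 1*(-4)^3 - 9*(-4)^2 + 8*(-4)^1 + 6 = (-64) + (-144) + (-32) + (6) = -234; answer -234
Part III: A2 = -234; m = 78866; 78866 = 2 * 47 * 839; sigma = (1 + 2) * (1 + 47) * (1 + 839) = 3 * 48 * 840 = 120960; answer 120960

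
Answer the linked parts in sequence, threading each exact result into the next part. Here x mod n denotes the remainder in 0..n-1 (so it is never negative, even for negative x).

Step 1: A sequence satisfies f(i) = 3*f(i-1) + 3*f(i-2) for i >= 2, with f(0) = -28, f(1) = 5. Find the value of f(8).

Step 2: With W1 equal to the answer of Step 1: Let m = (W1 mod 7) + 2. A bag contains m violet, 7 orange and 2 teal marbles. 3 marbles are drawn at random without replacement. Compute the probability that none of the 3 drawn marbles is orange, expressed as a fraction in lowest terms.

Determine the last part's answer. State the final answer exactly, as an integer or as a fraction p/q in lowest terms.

Step 1: f(2) = 3*(5) + 3*(-28) = -69; iterating: f(2)=-69, f(3)=-192, f(4)=-783, f(5)=-2925, f(6)=-11124, f(7)=-42147, f(8)=-159813; answer -159813
Step 2: W1 = -159813; m = 6; total draws C(15,3) = 455; favorable C(8,3) = 56; P = 8/65; answer 8/65

8/65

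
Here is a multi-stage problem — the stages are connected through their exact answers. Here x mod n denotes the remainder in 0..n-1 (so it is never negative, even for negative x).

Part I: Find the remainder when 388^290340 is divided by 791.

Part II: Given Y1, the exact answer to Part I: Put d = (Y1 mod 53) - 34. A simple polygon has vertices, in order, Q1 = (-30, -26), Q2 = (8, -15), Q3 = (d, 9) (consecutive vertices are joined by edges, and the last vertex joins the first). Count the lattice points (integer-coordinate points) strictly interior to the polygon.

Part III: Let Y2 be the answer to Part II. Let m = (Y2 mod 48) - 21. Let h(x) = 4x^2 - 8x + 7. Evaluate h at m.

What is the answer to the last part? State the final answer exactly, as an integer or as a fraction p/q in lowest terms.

Part I: squarings mod 791: 388^1=388, 388^2=254, 388^4=445, 388^8=275, 388^16=480, 388^32=219, 388^64=501, 388^128=254, 388^256=445, 388^512=275, 388^1024=480, 388^2048=219, 388^4096=501, 388^8192=254, 388^16384=445, 388^32768=275, 388^65536=480, 388^131072=219, 388^262144=501; 388^290340 = 388^4 * 388^32 * 388^512 * 388^1024 * 388^2048 * 388^8192 * 388^16384 * 388^262144 = 162 (mod 791); answer 162
Part II: Y1 = 162; d = -31; cross terms: (-30*-15 - 8*-26)=658, (8*9 - -31*-15)=-393, (-31*-26 - -30*9)=1076; twice the area = |1341| = 1341; area = 1341/2; boundary points = 1 + 3 + 1 = 5; strictly interior points = area - boundary/2 + 1 = 669; answer 669
Part III: Y2 = 669; m = 24; 4*(24)^2 - 8*(24)^1 + 7 = (2304) + (-192) + (7) = 2119; answer 2119

2119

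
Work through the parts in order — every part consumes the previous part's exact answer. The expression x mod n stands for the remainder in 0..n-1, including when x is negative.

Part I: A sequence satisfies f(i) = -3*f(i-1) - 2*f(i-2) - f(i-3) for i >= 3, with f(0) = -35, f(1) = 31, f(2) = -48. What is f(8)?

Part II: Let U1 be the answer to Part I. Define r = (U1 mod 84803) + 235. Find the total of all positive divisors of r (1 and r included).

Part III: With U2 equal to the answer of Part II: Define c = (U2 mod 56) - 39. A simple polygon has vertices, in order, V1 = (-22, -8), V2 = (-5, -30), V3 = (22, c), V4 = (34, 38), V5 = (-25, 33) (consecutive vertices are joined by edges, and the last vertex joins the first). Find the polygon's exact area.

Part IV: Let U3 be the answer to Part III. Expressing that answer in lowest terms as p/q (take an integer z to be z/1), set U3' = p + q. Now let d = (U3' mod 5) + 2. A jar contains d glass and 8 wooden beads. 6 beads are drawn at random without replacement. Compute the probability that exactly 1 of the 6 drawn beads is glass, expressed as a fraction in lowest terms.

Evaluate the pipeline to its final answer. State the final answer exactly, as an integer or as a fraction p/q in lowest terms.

8/33

Part I: f(3) = -3*(-48) - 2*(31) - 1*(-35) = 117; iterating: f(3)=117, f(4)=-286, f(5)=672, f(6)=-1561, f(7)=3625, f(8)=-8425; answer -8425
Part II: U1 = -8425; r = 76613; 76613 = 23 * 3331; sigma = (1 + 23) * (1 + 3331) = 24 * 3332 = 79968; answer 79968
Part III: U2 = 79968; c = -39; cross terms: (-22*-30 - -5*-8)=620, (-5*-39 - 22*-30)=855, (22*38 - 34*-39)=2162, (34*33 - -25*38)=2072, (-25*-8 - -22*33)=926; twice the area = |6635| = 6635; area = 6635/2; answer 6635/2
Part IV: U3 = 6635/2; threaded value p + q = 6637; d = 4; total draws C(12,6) = 924; favorable C(4,1)*C(8,5) = 224; P = 8/33; answer 8/33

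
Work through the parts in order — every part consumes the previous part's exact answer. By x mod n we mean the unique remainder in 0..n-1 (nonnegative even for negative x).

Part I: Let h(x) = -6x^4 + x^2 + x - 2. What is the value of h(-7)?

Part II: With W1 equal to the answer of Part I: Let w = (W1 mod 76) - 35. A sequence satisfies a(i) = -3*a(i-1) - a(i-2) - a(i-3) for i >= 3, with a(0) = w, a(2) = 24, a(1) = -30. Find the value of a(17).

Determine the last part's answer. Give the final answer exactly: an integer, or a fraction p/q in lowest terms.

-139694070

Part I: -6*(-7)^4 + 1*(-7)^2 + 1*(-7)^1 - 2 = (-14406) + (49) + (-7) + (-2) = -14366; answer -14366
Part II: W1 = -14366; w = 39; a(3) = -3*(24) - 1*(-30) - 1*(39) = -81; iterating: a(3)=-81, a(4)=249, a(5)=-690, a(6)=1902, a(7)=-5265, a(8)=14583, a(9)=-40386, a(10)=111840, a(11)=-309717, a(12)=857697, a(13)=-2375214, a(14)=6577662, a(15)=-18215469, a(16)=50443959, a(17)=-139694070; answer -139694070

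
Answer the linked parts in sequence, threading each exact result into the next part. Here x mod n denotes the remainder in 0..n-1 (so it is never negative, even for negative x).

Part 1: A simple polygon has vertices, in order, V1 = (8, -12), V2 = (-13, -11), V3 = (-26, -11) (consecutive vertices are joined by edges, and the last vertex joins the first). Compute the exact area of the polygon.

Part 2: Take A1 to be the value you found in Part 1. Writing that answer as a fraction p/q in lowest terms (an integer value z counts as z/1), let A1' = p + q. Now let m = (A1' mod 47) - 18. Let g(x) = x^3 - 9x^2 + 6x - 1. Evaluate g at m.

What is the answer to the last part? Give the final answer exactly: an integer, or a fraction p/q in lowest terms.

-127

Part 1: cross terms: (8*-11 - -13*-12)=-244, (-13*-11 - -26*-11)=-143, (-26*-12 - 8*-11)=400; twice the area = |13| = 13; area = 13/2; answer 13/2
Part 2: A1 = 13/2; threaded value p + q = 15; m = -3; 1*(-3)^3 - 9*(-3)^2 + 6*(-3)^1 - 1 = (-27) + (-81) + (-18) + (-1) = -127; answer -127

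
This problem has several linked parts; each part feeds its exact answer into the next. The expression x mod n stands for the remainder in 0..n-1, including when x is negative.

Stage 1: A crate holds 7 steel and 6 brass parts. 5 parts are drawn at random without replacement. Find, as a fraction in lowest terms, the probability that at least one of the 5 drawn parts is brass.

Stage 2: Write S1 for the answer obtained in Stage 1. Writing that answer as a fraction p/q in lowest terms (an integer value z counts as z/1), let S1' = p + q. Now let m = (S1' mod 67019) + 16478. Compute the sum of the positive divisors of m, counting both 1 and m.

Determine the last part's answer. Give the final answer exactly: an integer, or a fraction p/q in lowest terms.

Stage 1: total draws C(13,5) = 1287; complement C(7,5) = 21; favorable 1287 - 21 = 1266; P = 422/429; answer 422/429
Stage 2: S1 = 422/429; threaded value p + q = 851; m = 17329; 17329 = 13 * 31 * 43; sigma = (1 + 13) * (1 + 31) * (1 + 43) = 14 * 32 * 44 = 19712; answer 19712

19712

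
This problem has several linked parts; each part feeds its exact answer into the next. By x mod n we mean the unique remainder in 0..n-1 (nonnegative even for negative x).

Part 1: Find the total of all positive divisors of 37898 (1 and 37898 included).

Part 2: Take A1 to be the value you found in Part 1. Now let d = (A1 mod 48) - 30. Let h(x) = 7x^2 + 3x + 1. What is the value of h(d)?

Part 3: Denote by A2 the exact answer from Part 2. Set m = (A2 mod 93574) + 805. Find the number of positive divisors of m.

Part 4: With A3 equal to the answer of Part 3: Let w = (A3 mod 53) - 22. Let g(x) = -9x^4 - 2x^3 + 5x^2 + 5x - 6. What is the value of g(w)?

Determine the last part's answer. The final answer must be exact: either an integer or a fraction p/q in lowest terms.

-339352

Part 1: 37898 = 2 * 7 * 2707; sigma = (1 + 2) * (1 + 7) * (1 + 2707) = 3 * 8 * 2708 = 64992; answer 64992
Part 2: A1 = 64992; d = -30; 7*(-30)^2 + 3*(-30)^1 + 1 = (6300) + (-90) + (1) = 6211; answer 6211
Part 3: A2 = 6211; m = 7016; 7016 = 2^3 * 877; number of divisors = (3+1) * (1+1) = 8; answer 8
Part 4: A3 = 8; w = -14; -9*(-14)^4 - 2*(-14)^3 + 5*(-14)^2 + 5*(-14)^1 - 6 = (-345744) + (5488) + (980) + (-70) + (-6) = -339352; answer -339352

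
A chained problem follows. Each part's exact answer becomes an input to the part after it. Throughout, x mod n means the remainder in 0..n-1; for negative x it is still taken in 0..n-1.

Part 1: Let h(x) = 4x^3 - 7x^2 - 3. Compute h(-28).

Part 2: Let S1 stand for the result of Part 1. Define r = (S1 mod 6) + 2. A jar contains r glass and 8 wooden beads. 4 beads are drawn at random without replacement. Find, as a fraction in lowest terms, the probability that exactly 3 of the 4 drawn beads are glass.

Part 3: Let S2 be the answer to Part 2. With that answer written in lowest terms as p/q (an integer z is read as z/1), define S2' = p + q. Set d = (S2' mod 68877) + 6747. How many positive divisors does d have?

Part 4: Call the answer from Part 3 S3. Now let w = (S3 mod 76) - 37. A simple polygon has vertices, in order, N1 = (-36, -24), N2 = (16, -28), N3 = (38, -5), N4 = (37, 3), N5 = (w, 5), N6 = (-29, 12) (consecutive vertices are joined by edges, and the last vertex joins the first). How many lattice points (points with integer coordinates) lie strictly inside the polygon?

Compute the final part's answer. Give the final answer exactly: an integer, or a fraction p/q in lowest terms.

2004

Part 1: 4*(-28)^3 - 7*(-28)^2 - 3 = (-87808) + (-5488) + (-3) = -93299; answer -93299
Part 2: S1 = -93299; r = 3; total draws C(11,4) = 330; favorable C(3,3)*C(8,1) = 8; P = 4/165; answer 4/165
Part 3: S2 = 4/165; threaded value p + q = 169; d = 6916; 6916 = 2^2 * 7 * 13 * 19; number of divisors = (2+1) * (1+1) * (1+1) * (1+1) = 24; answer 24
Part 4: S3 = 24; w = -13; cross terms: (-36*-28 - 16*-24)=1392, (16*-5 - 38*-28)=984, (38*3 - 37*-5)=299, (37*5 - -13*3)=224, (-13*12 - -29*5)=-11, (-29*-24 - -36*12)=1128; twice the area = |4016| = 4016; area = 2008; boundary points = 4 + 1 + 1 + 2 + 1 + 1 = 10; strictly interior points = area - boundary/2 + 1 = 2004; answer 2004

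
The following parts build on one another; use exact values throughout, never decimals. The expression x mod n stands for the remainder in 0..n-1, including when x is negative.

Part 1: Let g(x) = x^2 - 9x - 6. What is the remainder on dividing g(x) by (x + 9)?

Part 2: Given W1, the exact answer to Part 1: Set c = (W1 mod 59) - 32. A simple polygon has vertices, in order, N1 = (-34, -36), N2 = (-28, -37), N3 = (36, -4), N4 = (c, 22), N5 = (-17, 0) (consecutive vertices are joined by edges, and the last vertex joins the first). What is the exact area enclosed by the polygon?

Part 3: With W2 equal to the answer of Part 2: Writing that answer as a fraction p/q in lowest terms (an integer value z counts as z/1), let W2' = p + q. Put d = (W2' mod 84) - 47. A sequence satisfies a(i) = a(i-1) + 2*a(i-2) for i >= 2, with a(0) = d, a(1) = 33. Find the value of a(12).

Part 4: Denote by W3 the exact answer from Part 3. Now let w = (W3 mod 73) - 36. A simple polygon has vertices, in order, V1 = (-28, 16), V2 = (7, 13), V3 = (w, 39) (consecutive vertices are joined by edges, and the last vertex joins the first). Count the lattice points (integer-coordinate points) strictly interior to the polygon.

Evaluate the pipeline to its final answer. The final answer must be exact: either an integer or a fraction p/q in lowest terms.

Part 1: remainder = value at the root: 1*(-9)^2 - 9*(-9)^1 - 6 = (81) + (81) + (-6) = 156; answer 156
Part 2: W1 = 156; c = 6; cross terms: (-34*-37 - -28*-36)=250, (-28*-4 - 36*-37)=1444, (36*22 - 6*-4)=816, (6*0 - -17*22)=374, (-17*-36 - -34*0)=612; twice the area = |3496| = 3496; area = 1748; answer 1748
Part 3: W2 = 1748; threaded value p + q = 1749; d = 22; a(2) = 1*(33) + 2*(22) = 77; iterating: a(2)=77, a(3)=143, a(4)=297, a(5)=583, a(6)=1177, a(7)=2343, a(8)=4697, a(9)=9383, a(10)=18777, a(11)=37543, a(12)=75097; answer 75097
Part 4: W3 = 75097; w = 17; cross terms: (-28*13 - 7*16)=-476, (7*39 - 17*13)=52, (17*16 - -28*39)=1364; twice the area = |940| = 940; area = 470; boundary points = 1 + 2 + 1 = 4; strictly interior points = area - boundary/2 + 1 = 469; answer 469

469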